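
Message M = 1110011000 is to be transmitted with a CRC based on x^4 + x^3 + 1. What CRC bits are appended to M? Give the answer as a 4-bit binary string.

0001

Append 4 zeros: 11100110000000. Divide by 11001 (XOR where the leading bit is 1):
  pos 0: 11100 XOR 11001 = 00101
  pos 2: 10111 XOR 11001 = 01110
  pos 3: 11100 XOR 11001 = 00101
  pos 5: 10100 XOR 11001 = 01101
  pos 6: 11010 XOR 11001 = 00011
  pos 9: 11000 XOR 11001 = 00001
Remainder (last 4 bits) = 0001. This is the CRC / FCS.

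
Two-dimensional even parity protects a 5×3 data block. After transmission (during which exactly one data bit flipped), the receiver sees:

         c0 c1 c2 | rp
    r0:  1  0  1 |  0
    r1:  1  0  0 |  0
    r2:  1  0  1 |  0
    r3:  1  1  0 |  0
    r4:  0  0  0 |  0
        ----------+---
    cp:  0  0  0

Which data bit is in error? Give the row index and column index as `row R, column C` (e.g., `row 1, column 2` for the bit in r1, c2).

Recompute each row's even parity and compare to rp:
  r0: data parity 0, sent rp 0 → ok
  r1: data parity 1, sent rp 0 → mismatch
  r2: data parity 0, sent rp 0 → ok
  r3: data parity 0, sent rp 0 → ok
  r4: data parity 0, sent rp 0 → ok
Recompute each column's even parity and compare to cp:
  c0: data parity 0, sent cp 0 → ok
  c1: data parity 1, sent cp 0 → mismatch
  c2: data parity 0, sent cp 0 → ok
Exactly one row (r1) and one column (c1) fail → the flipped bit is at their intersection.

row 1, column 1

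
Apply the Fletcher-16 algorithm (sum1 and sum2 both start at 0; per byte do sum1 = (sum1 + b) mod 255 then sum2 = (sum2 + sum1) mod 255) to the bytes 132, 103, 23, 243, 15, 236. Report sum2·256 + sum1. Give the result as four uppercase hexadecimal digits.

Running sums (mod 255):
  after byte 0 (132): sum1=132, sum2=132
  after byte 1 (103): sum1=235, sum2=112
  after byte 2 (23): sum1=3, sum2=115
  after byte 3 (243): sum1=246, sum2=106
  after byte 4 (15): sum1=6, sum2=112
  after byte 5 (236): sum1=242, sum2=99
Checksum = sum2·256 + sum1 = 99·256 + 242 = 25586 = 0x63F2.

63F2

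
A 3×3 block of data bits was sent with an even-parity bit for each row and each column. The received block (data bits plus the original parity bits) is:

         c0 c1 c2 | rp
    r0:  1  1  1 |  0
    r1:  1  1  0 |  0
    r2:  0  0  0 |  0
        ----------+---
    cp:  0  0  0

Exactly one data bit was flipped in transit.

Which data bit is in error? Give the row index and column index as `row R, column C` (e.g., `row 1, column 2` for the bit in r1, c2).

row 0, column 2

Recompute each row's even parity and compare to rp:
  r0: data parity 1, sent rp 0 → mismatch
  r1: data parity 0, sent rp 0 → ok
  r2: data parity 0, sent rp 0 → ok
Recompute each column's even parity and compare to cp:
  c0: data parity 0, sent cp 0 → ok
  c1: data parity 0, sent cp 0 → ok
  c2: data parity 1, sent cp 0 → mismatch
Exactly one row (r0) and one column (c2) fail → the flipped bit is at their intersection.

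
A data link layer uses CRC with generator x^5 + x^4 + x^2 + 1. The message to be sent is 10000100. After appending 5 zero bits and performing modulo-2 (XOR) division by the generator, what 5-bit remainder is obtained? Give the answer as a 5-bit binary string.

Append 5 zeros: 1000010000000. Divide by 110101 (XOR where the leading bit is 1):
  pos 0: 100001 XOR 110101 = 010100
  pos 1: 101000 XOR 110101 = 011101
  pos 2: 111010 XOR 110101 = 001111
  pos 4: 111100 XOR 110101 = 001001
  pos 6: 100100 XOR 110101 = 010001
  pos 7: 100010 XOR 110101 = 010111
Remainder (last 5 bits) = 10111. This is the CRC / FCS.

10111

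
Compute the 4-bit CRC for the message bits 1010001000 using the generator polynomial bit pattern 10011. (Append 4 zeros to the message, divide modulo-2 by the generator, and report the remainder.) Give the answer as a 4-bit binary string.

Append 4 zeros: 10100010000000. Divide by 10011 (XOR where the leading bit is 1):
  pos 0: 10100 XOR 10011 = 00111
  pos 2: 11101 XOR 10011 = 01110
  pos 3: 11100 XOR 10011 = 01111
  pos 4: 11110 XOR 10011 = 01101
  pos 5: 11010 XOR 10011 = 01001
  pos 6: 10010 XOR 10011 = 00001
Remainder (last 4 bits) = 1000. This is the CRC / FCS.

1000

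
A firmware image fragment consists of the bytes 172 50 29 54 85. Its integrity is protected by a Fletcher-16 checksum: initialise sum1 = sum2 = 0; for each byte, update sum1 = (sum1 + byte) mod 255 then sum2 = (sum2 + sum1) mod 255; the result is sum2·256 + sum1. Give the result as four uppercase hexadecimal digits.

Running sums (mod 255):
  after byte 0 (172): sum1=172, sum2=172
  after byte 1 (50): sum1=222, sum2=139
  after byte 2 (29): sum1=251, sum2=135
  after byte 3 (54): sum1=50, sum2=185
  after byte 4 (85): sum1=135, sum2=65
Checksum = sum2·256 + sum1 = 65·256 + 135 = 16775 = 0x4187.

4187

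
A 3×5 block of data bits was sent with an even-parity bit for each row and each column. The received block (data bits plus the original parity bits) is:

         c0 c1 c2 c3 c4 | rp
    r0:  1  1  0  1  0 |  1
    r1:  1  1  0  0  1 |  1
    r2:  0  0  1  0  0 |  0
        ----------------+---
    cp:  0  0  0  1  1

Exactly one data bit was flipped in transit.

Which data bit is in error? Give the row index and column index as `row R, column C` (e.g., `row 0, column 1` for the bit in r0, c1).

row 2, column 2

Recompute each row's even parity and compare to rp:
  r0: data parity 1, sent rp 1 → ok
  r1: data parity 1, sent rp 1 → ok
  r2: data parity 1, sent rp 0 → mismatch
Recompute each column's even parity and compare to cp:
  c0: data parity 0, sent cp 0 → ok
  c1: data parity 0, sent cp 0 → ok
  c2: data parity 1, sent cp 0 → mismatch
  c3: data parity 1, sent cp 1 → ok
  c4: data parity 1, sent cp 1 → ok
Exactly one row (r2) and one column (c2) fail → the flipped bit is at their intersection.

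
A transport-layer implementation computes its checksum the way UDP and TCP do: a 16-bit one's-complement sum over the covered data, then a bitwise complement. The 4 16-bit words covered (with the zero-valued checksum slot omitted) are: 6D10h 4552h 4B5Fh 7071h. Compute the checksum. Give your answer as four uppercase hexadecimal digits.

One's-complement addition (fold any carry out of bit 15 back into bit 0):
  0x6D10 + 0x4552 = 0x0B262
  0xB262 + 0x4B5F = 0x0FDC1
  0xFDC1 + 0x7071 = 0x16E32 → wrap carry → 0x6E33
One's-complement sum = 0x6E33.
Checksum = ~0x6E33 & 0xFFFF = 0x91CC.

91CC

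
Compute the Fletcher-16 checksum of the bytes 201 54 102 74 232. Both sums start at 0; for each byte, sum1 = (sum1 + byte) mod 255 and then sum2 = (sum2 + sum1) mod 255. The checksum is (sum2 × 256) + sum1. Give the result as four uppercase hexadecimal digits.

Running sums (mod 255):
  after byte 0 (201): sum1=201, sum2=201
  after byte 1 (54): sum1=0, sum2=201
  after byte 2 (102): sum1=102, sum2=48
  after byte 3 (74): sum1=176, sum2=224
  after byte 4 (232): sum1=153, sum2=122
Checksum = sum2·256 + sum1 = 122·256 + 153 = 31385 = 0x7A99.

7A99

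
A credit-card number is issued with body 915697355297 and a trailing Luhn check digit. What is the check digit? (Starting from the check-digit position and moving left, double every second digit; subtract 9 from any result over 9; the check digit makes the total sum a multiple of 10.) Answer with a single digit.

0

Partial digits right→left: 7 9 2 5 5 3 7 9 6 5 1 9
Double every second digit counting from the check-digit position (so the 1st, 3rd, 5th, ... of the partial from the right).
  doubled (with −9 where >9): 5 4 1 5 3 2 → sum 20
  kept as-is: 9 5 3 9 5 9 → sum 40
Total = 20 + 40 = 60.
Check digit = (10 − (60 mod 10)) mod 10 = 0.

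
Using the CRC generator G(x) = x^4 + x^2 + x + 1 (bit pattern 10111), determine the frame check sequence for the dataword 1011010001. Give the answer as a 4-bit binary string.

Append 4 zeros: 10110100010000. Divide by 10111 (XOR where the leading bit is 1):
  pos 0: 10110 XOR 10111 = 00001
  pos 4: 11000 XOR 10111 = 01111
  pos 5: 11111 XOR 10111 = 01000
  pos 6: 10000 XOR 10111 = 00111
  pos 8: 11100 XOR 10111 = 01011
  pos 9: 10110 XOR 10111 = 00001
Remainder (last 4 bits) = 0001. This is the CRC / FCS.

0001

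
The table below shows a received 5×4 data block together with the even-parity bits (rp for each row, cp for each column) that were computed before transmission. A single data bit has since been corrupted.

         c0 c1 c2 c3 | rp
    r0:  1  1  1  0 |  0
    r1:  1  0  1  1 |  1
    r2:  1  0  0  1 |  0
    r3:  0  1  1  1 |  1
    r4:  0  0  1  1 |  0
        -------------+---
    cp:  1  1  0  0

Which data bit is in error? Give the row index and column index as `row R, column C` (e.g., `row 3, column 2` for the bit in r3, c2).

Recompute each row's even parity and compare to rp:
  r0: data parity 1, sent rp 0 → mismatch
  r1: data parity 1, sent rp 1 → ok
  r2: data parity 0, sent rp 0 → ok
  r3: data parity 1, sent rp 1 → ok
  r4: data parity 0, sent rp 0 → ok
Recompute each column's even parity and compare to cp:
  c0: data parity 1, sent cp 1 → ok
  c1: data parity 0, sent cp 1 → mismatch
  c2: data parity 0, sent cp 0 → ok
  c3: data parity 0, sent cp 0 → ok
Exactly one row (r0) and one column (c1) fail → the flipped bit is at their intersection.

row 0, column 1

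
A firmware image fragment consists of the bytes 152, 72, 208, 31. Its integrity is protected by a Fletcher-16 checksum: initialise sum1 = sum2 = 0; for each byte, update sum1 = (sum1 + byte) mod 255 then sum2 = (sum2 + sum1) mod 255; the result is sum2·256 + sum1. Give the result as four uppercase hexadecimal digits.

Running sums (mod 255):
  after byte 0 (152): sum1=152, sum2=152
  after byte 1 (72): sum1=224, sum2=121
  after byte 2 (208): sum1=177, sum2=43
  after byte 3 (31): sum1=208, sum2=251
Checksum = sum2·256 + sum1 = 251·256 + 208 = 64464 = 0xFBD0.

FBD0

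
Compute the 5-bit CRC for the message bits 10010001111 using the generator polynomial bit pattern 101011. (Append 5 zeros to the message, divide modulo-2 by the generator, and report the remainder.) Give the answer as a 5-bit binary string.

Append 5 zeros: 1001000111100000. Divide by 101011 (XOR where the leading bit is 1):
  pos 0: 100100 XOR 101011 = 001111
  pos 2: 111101 XOR 101011 = 010110
  pos 3: 101101 XOR 101011 = 000110
  pos 6: 110110 XOR 101011 = 011101
  pos 7: 111010 XOR 101011 = 010001
  pos 8: 100010 XOR 101011 = 001001
  pos 10: 100100 XOR 101011 = 001111
Remainder (last 5 bits) = 01111. This is the CRC / FCS.

01111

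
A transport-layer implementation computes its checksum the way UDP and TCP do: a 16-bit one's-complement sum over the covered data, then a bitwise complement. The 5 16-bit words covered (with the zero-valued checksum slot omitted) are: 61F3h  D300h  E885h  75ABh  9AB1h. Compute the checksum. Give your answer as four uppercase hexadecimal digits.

One's-complement addition (fold any carry out of bit 15 back into bit 0):
  0x61F3 + 0xD300 = 0x134F3 → wrap carry → 0x34F4
  0x34F4 + 0xE885 = 0x11D79 → wrap carry → 0x1D7A
  0x1D7A + 0x75AB = 0x09325
  0x9325 + 0x9AB1 = 0x12DD6 → wrap carry → 0x2DD7
One's-complement sum = 0x2DD7.
Checksum = ~0x2DD7 & 0xFFFF = 0xD228.

D228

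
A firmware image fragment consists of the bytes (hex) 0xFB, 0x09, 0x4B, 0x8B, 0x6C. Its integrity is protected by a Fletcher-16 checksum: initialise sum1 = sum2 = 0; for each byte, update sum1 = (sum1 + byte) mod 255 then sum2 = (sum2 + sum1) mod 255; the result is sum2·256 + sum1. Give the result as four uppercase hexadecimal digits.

Running sums (mod 255):
  after byte 0 (0xFB): sum1=251, sum2=251
  after byte 1 (0x09): sum1=5, sum2=1
  after byte 2 (0x4B): sum1=80, sum2=81
  after byte 3 (0x8B): sum1=219, sum2=45
  after byte 4 (0x6C): sum1=72, sum2=117
Checksum = sum2·256 + sum1 = 117·256 + 72 = 30024 = 0x7548.

7548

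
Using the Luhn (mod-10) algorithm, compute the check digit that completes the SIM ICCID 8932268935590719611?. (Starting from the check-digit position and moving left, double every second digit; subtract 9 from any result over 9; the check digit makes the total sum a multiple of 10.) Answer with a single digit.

Partial digits right→left: 1 1 6 9 1 7 0 9 5 5 3 9 8 6 2 2 3 9 8
Double every second digit counting from the check-digit position (so the 1st, 3rd, 5th, ... of the partial from the right).
  doubled (with −9 where >9): 2 3 2 0 1 6 7 4 6 7 → sum 38
  kept as-is: 1 9 7 9 5 9 6 2 9 → sum 57
Total = 38 + 57 = 95.
Check digit = (10 − (95 mod 10)) mod 10 = 5.

5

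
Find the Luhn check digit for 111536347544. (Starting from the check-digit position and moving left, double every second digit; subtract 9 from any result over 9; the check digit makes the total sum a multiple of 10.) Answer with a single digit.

8

Partial digits right→left: 4 4 5 7 4 3 6 3 5 1 1 1
Double every second digit counting from the check-digit position (so the 1st, 3rd, 5th, ... of the partial from the right).
  doubled (with −9 where >9): 8 1 8 3 1 2 → sum 23
  kept as-is: 4 7 3 3 1 1 → sum 19
Total = 23 + 19 = 42.
Check digit = (10 − (42 mod 10)) mod 10 = 8.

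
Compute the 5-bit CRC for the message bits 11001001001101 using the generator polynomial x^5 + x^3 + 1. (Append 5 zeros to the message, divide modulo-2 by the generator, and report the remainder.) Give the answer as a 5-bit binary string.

10011

Append 5 zeros: 1100100100110100000. Divide by 101001 (XOR where the leading bit is 1):
  pos 0: 110010 XOR 101001 = 011011
  pos 1: 110110 XOR 101001 = 011111
  pos 2: 111111 XOR 101001 = 010110
  pos 3: 101100 XOR 101001 = 000101
  pos 6: 101011 XOR 101001 = 000010
  pos 10: 100100 XOR 101001 = 001101
  pos 12: 110100 XOR 101001 = 011101
  pos 13: 111010 XOR 101001 = 010011
Remainder (last 5 bits) = 10011. This is the CRC / FCS.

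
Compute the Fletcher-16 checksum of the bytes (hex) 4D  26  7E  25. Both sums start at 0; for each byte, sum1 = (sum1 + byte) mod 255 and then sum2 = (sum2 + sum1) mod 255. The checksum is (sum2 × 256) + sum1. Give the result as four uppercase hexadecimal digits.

Running sums (mod 255):
  after byte 0 (4D): sum1=77, sum2=77
  after byte 1 (26): sum1=115, sum2=192
  after byte 2 (7E): sum1=241, sum2=178
  after byte 3 (25): sum1=23, sum2=201
Checksum = sum2·256 + sum1 = 201·256 + 23 = 51479 = 0xC917.

C917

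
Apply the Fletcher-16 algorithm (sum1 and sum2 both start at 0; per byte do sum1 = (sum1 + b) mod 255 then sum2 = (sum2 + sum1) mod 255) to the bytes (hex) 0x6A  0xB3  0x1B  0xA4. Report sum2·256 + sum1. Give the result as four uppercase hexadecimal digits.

9FDD

Running sums (mod 255):
  after byte 0 (0x6A): sum1=106, sum2=106
  after byte 1 (0xB3): sum1=30, sum2=136
  after byte 2 (0x1B): sum1=57, sum2=193
  after byte 3 (0xA4): sum1=221, sum2=159
Checksum = sum2·256 + sum1 = 159·256 + 221 = 40925 = 0x9FDD.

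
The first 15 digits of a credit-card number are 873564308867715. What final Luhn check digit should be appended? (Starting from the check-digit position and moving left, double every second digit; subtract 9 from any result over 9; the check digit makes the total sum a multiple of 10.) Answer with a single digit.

0

Partial digits right→left: 5 1 7 7 6 8 8 0 3 4 6 5 3 7 8
Double every second digit counting from the check-digit position (so the 1st, 3rd, 5th, ... of the partial from the right).
  doubled (with −9 where >9): 1 5 3 7 6 3 6 7 → sum 38
  kept as-is: 1 7 8 0 4 5 7 → sum 32
Total = 38 + 32 = 70.
Check digit = (10 − (70 mod 10)) mod 10 = 0.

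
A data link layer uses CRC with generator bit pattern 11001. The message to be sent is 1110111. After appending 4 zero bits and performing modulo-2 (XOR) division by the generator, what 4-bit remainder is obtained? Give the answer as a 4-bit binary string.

1100

Append 4 zeros: 11101110000. Divide by 11001 (XOR where the leading bit is 1):
  pos 0: 11101 XOR 11001 = 00100
  pos 2: 10011 XOR 11001 = 01010
  pos 3: 10100 XOR 11001 = 01101
  pos 4: 11010 XOR 11001 = 00011
Remainder (last 4 bits) = 1100. This is the CRC / FCS.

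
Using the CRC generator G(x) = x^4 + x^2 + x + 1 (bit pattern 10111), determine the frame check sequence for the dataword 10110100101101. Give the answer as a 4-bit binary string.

Append 4 zeros: 101101001011010000. Divide by 10111 (XOR where the leading bit is 1):
  pos 0: 10110 XOR 10111 = 00001
  pos 4: 11001 XOR 10111 = 01110
  pos 5: 11100 XOR 10111 = 01011
  pos 6: 10111 XOR 10111 = 00000
  pos 11: 10100 XOR 10111 = 00011
Remainder (last 4 bits) = 1100. This is the CRC / FCS.

1100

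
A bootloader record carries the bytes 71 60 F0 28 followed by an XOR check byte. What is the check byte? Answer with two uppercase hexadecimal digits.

C9

XOR the bytes together:
  start with 0x71
  0x71 ⊕ 0x60 = 0x11
  0x11 ⊕ 0xF0 = 0xE1
  0xE1 ⊕ 0x28 = 0xC9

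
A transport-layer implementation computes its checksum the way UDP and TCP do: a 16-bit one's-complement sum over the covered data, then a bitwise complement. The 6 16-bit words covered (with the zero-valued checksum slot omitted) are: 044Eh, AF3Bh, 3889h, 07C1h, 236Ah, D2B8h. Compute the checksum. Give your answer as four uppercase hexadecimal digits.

One's-complement addition (fold any carry out of bit 15 back into bit 0):
  0x044E + 0xAF3B = 0x0B389
  0xB389 + 0x3889 = 0x0EC12
  0xEC12 + 0x07C1 = 0x0F3D3
  0xF3D3 + 0x236A = 0x1173D → wrap carry → 0x173E
  0x173E + 0xD2B8 = 0x0E9F6
One's-complement sum = 0xE9F6.
Checksum = ~0xE9F6 & 0xFFFF = 0x1609.

1609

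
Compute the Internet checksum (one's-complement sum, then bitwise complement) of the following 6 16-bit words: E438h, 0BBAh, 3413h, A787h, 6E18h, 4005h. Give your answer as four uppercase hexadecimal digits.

One's-complement addition (fold any carry out of bit 15 back into bit 0):
  0xE438 + 0x0BBA = 0x0EFF2
  0xEFF2 + 0x3413 = 0x12405 → wrap carry → 0x2406
  0x2406 + 0xA787 = 0x0CB8D
  0xCB8D + 0x6E18 = 0x139A5 → wrap carry → 0x39A6
  0x39A6 + 0x4005 = 0x079AB
One's-complement sum = 0x79AB.
Checksum = ~0x79AB & 0xFFFF = 0x8654.

8654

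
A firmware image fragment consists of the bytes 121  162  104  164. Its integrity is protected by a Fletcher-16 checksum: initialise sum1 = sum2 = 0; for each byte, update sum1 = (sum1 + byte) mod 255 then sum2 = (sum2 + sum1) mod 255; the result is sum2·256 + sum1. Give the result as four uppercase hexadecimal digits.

Running sums (mod 255):
  after byte 0 (121): sum1=121, sum2=121
  after byte 1 (162): sum1=28, sum2=149
  after byte 2 (104): sum1=132, sum2=26
  after byte 3 (164): sum1=41, sum2=67
Checksum = sum2·256 + sum1 = 67·256 + 41 = 17193 = 0x4329.

4329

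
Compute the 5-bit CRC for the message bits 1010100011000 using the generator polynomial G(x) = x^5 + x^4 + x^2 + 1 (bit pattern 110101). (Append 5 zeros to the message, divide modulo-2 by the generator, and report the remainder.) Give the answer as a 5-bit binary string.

Append 5 zeros: 101010001100000000. Divide by 110101 (XOR where the leading bit is 1):
  pos 0: 101010 XOR 110101 = 011111
  pos 1: 111110 XOR 110101 = 001011
  pos 3: 101101 XOR 110101 = 011000
  pos 4: 110001 XOR 110101 = 000100
  pos 7: 100000 XOR 110101 = 010101
  pos 8: 101010 XOR 110101 = 011111
  pos 9: 111110 XOR 110101 = 001011
  pos 11: 101100 XOR 110101 = 011001
  pos 12: 110010 XOR 110101 = 000111
Remainder (last 5 bits) = 00111. This is the CRC / FCS.

00111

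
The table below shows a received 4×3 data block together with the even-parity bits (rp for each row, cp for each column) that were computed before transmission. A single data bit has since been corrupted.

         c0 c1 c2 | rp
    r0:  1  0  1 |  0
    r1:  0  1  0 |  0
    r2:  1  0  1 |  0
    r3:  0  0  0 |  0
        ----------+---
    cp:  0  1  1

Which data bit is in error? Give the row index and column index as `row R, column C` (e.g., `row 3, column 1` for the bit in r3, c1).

row 1, column 2

Recompute each row's even parity and compare to rp:
  r0: data parity 0, sent rp 0 → ok
  r1: data parity 1, sent rp 0 → mismatch
  r2: data parity 0, sent rp 0 → ok
  r3: data parity 0, sent rp 0 → ok
Recompute each column's even parity and compare to cp:
  c0: data parity 0, sent cp 0 → ok
  c1: data parity 1, sent cp 1 → ok
  c2: data parity 0, sent cp 1 → mismatch
Exactly one row (r1) and one column (c2) fail → the flipped bit is at their intersection.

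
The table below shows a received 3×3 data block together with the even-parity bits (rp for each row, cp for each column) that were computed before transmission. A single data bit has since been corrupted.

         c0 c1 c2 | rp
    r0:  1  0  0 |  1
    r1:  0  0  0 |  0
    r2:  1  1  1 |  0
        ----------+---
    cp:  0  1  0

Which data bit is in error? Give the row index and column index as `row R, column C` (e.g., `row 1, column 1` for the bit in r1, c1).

Recompute each row's even parity and compare to rp:
  r0: data parity 1, sent rp 1 → ok
  r1: data parity 0, sent rp 0 → ok
  r2: data parity 1, sent rp 0 → mismatch
Recompute each column's even parity and compare to cp:
  c0: data parity 0, sent cp 0 → ok
  c1: data parity 1, sent cp 1 → ok
  c2: data parity 1, sent cp 0 → mismatch
Exactly one row (r2) and one column (c2) fail → the flipped bit is at their intersection.

row 2, column 2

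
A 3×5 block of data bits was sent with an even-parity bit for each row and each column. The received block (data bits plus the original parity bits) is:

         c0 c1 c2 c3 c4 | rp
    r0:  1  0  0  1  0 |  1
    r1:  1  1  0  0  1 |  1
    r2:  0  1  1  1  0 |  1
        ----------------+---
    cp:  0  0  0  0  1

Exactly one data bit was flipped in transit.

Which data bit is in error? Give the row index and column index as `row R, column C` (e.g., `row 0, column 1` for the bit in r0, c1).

row 0, column 2

Recompute each row's even parity and compare to rp:
  r0: data parity 0, sent rp 1 → mismatch
  r1: data parity 1, sent rp 1 → ok
  r2: data parity 1, sent rp 1 → ok
Recompute each column's even parity and compare to cp:
  c0: data parity 0, sent cp 0 → ok
  c1: data parity 0, sent cp 0 → ok
  c2: data parity 1, sent cp 0 → mismatch
  c3: data parity 0, sent cp 0 → ok
  c4: data parity 1, sent cp 1 → ok
Exactly one row (r0) and one column (c2) fail → the flipped bit is at their intersection.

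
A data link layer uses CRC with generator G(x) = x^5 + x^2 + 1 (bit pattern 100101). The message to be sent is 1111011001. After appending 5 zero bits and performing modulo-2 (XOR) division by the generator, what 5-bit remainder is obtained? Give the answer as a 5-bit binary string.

Append 5 zeros: 111101100100000. Divide by 100101 (XOR where the leading bit is 1):
  pos 0: 111101 XOR 100101 = 011000
  pos 1: 110001 XOR 100101 = 010100
  pos 2: 101000 XOR 100101 = 001101
  pos 4: 110101 XOR 100101 = 010000
  pos 5: 100000 XOR 100101 = 000101
  pos 8: 101000 XOR 100101 = 001101
Remainder (last 5 bits) = 11010. This is the CRC / FCS.

11010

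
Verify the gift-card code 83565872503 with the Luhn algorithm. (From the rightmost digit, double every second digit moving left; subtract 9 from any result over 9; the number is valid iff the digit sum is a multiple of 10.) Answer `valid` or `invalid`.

invalid

From the right, keep odd positions and double even positions (subtract 9 from any doubled value over 9):
  doubled (positions 2,4,...): 0 4 7 3 6 → sum 20
  kept (positions 1,3,...): 3 5 7 5 5 8 → sum 33
Total = 53.
53 mod 10 = 3, so the number is invalid.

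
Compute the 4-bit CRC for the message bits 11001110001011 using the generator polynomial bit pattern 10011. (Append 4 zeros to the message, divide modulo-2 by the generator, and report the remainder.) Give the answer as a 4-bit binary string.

Append 4 zeros: 110011100010110000. Divide by 10011 (XOR where the leading bit is 1):
  pos 0: 11001 XOR 10011 = 01010
  pos 1: 10101 XOR 10011 = 00110
  pos 3: 11010 XOR 10011 = 01001
  pos 4: 10010 XOR 10011 = 00001
  pos 8: 10101 XOR 10011 = 00110
  pos 10: 11010 XOR 10011 = 01001
  pos 11: 10010 XOR 10011 = 00001
Remainder (last 4 bits) = 0100. This is the CRC / FCS.

0100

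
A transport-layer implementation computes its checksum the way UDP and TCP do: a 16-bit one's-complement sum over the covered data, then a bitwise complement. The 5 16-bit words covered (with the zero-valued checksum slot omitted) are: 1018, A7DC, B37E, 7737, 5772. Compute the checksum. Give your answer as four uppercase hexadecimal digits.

One's-complement addition (fold any carry out of bit 15 back into bit 0):
  0x1018 + 0xA7DC = 0x0B7F4
  0xB7F4 + 0xB37E = 0x16B72 → wrap carry → 0x6B73
  0x6B73 + 0x7737 = 0x0E2AA
  0xE2AA + 0x5772 = 0x13A1C → wrap carry → 0x3A1D
One's-complement sum = 0x3A1D.
Checksum = ~0x3A1D & 0xFFFF = 0xC5E2.

C5E2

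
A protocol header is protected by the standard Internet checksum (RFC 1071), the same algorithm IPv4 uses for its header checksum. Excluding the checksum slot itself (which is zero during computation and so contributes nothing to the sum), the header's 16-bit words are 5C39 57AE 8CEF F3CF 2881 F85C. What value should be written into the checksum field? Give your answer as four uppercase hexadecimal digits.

AA7A

One's-complement addition (fold any carry out of bit 15 back into bit 0):
  0x5C39 + 0x57AE = 0x0B3E7
  0xB3E7 + 0x8CEF = 0x140D6 → wrap carry → 0x40D7
  0x40D7 + 0xF3CF = 0x134A6 → wrap carry → 0x34A7
  0x34A7 + 0x2881 = 0x05D28
  0x5D28 + 0xF85C = 0x15584 → wrap carry → 0x5585
One's-complement sum = 0x5585.
Checksum = ~0x5585 & 0xFFFF = 0xAA7A.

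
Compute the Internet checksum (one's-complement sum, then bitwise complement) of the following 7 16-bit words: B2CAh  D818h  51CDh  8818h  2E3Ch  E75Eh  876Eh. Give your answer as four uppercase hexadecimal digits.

One's-complement addition (fold any carry out of bit 15 back into bit 0):
  0xB2CA + 0xD818 = 0x18AE2 → wrap carry → 0x8AE3
  0x8AE3 + 0x51CD = 0x0DCB0
  0xDCB0 + 0x8818 = 0x164C8 → wrap carry → 0x64C9
  0x64C9 + 0x2E3C = 0x09305
  0x9305 + 0xE75E = 0x17A63 → wrap carry → 0x7A64
  0x7A64 + 0x876E = 0x101D2 → wrap carry → 0x01D3
One's-complement sum = 0x01D3.
Checksum = ~0x01D3 & 0xFFFF = 0xFE2C.

FE2C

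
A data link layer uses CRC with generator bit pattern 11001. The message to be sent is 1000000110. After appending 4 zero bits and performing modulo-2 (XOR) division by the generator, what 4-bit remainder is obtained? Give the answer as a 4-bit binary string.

0010

Append 4 zeros: 10000001100000. Divide by 11001 (XOR where the leading bit is 1):
  pos 0: 10000 XOR 11001 = 01001
  pos 1: 10010 XOR 11001 = 01011
  pos 2: 10110 XOR 11001 = 01111
  pos 3: 11111 XOR 11001 = 00110
  pos 5: 11010 XOR 11001 = 00011
  pos 8: 11000 XOR 11001 = 00001
Remainder (last 4 bits) = 0010. This is the CRC / FCS.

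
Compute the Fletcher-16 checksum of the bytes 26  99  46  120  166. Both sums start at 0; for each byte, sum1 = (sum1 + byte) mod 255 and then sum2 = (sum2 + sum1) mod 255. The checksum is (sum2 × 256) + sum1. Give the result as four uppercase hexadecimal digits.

32CA

Running sums (mod 255):
  after byte 0 (26): sum1=26, sum2=26
  after byte 1 (99): sum1=125, sum2=151
  after byte 2 (46): sum1=171, sum2=67
  after byte 3 (120): sum1=36, sum2=103
  after byte 4 (166): sum1=202, sum2=50
Checksum = sum2·256 + sum1 = 50·256 + 202 = 13002 = 0x32CA.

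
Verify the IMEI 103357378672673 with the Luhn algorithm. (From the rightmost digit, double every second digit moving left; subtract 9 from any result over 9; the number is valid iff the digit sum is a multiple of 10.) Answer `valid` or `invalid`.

invalid

From the right, keep odd positions and double even positions (subtract 9 from any doubled value over 9):
  doubled (positions 2,4,...): 5 4 3 5 5 6 0 → sum 28
  kept (positions 1,3,...): 3 6 7 8 3 5 3 1 → sum 36
Total = 64.
64 mod 10 = 4, so the number is invalid.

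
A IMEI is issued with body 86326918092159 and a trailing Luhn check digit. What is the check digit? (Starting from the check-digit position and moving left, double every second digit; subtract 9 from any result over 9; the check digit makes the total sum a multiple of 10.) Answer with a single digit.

Partial digits right→left: 9 5 1 2 9 0 8 1 9 6 2 3 6 8
Double every second digit counting from the check-digit position (so the 1st, 3rd, 5th, ... of the partial from the right).
  doubled (with −9 where >9): 9 2 9 7 9 4 3 → sum 43
  kept as-is: 5 2 0 1 6 3 8 → sum 25
Total = 43 + 25 = 68.
Check digit = (10 − (68 mod 10)) mod 10 = 2.

2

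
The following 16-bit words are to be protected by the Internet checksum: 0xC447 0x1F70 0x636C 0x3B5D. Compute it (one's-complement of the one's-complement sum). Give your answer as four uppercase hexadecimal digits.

7D7E

One's-complement addition (fold any carry out of bit 15 back into bit 0):
  0xC447 + 0x1F70 = 0x0E3B7
  0xE3B7 + 0x636C = 0x14723 → wrap carry → 0x4724
  0x4724 + 0x3B5D = 0x08281
One's-complement sum = 0x8281.
Checksum = ~0x8281 & 0xFFFF = 0x7D7E.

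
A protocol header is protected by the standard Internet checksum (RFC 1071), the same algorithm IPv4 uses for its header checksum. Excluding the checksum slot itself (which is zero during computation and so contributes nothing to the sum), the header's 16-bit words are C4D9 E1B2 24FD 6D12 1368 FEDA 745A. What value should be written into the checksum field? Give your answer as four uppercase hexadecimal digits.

One's-complement addition (fold any carry out of bit 15 back into bit 0):
  0xC4D9 + 0xE1B2 = 0x1A68B → wrap carry → 0xA68C
  0xA68C + 0x24FD = 0x0CB89
  0xCB89 + 0x6D12 = 0x1389B → wrap carry → 0x389C
  0x389C + 0x1368 = 0x04C04
  0x4C04 + 0xFEDA = 0x14ADE → wrap carry → 0x4ADF
  0x4ADF + 0x745A = 0x0BF39
One's-complement sum = 0xBF39.
Checksum = ~0xBF39 & 0xFFFF = 0x40C6.

40C6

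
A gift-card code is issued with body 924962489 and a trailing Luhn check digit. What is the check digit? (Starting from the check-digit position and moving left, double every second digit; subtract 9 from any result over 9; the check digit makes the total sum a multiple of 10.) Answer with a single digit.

2

Partial digits right→left: 9 8 4 2 6 9 4 2 9
Double every second digit counting from the check-digit position (so the 1st, 3rd, 5th, ... of the partial from the right).
  doubled (with −9 where >9): 9 8 3 8 9 → sum 37
  kept as-is: 8 2 9 2 → sum 21
Total = 37 + 21 = 58.
Check digit = (10 − (58 mod 10)) mod 10 = 2.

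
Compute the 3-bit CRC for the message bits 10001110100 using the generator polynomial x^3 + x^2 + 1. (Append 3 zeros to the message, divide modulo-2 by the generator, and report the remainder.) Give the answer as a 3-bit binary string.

010

Append 3 zeros: 10001110100000. Divide by 1101 (XOR where the leading bit is 1):
  pos 0: 1000 XOR 1101 = 0101
  pos 1: 1011 XOR 1101 = 0110
  pos 2: 1101 XOR 1101 = 0000
  pos 6: 1010 XOR 1101 = 0111
  pos 7: 1110 XOR 1101 = 0011
  pos 9: 1100 XOR 1101 = 0001
Remainder (last 3 bits) = 010. This is the CRC / FCS.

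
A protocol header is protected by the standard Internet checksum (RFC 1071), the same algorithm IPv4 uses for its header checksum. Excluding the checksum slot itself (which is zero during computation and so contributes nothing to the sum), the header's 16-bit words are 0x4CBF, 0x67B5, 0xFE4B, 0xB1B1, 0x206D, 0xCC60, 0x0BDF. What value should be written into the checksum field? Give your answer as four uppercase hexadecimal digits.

One's-complement addition (fold any carry out of bit 15 back into bit 0):
  0x4CBF + 0x67B5 = 0x0B474
  0xB474 + 0xFE4B = 0x1B2BF → wrap carry → 0xB2C0
  0xB2C0 + 0xB1B1 = 0x16471 → wrap carry → 0x6472
  0x6472 + 0x206D = 0x084DF
  0x84DF + 0xCC60 = 0x1513F → wrap carry → 0x5140
  0x5140 + 0x0BDF = 0x05D1F
One's-complement sum = 0x5D1F.
Checksum = ~0x5D1F & 0xFFFF = 0xA2E0.

A2E0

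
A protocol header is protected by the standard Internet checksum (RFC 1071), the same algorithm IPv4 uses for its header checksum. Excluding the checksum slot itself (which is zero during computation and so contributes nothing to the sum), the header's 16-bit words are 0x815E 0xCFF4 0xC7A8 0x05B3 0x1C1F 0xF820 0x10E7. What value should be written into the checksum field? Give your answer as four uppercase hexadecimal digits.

BC29

One's-complement addition (fold any carry out of bit 15 back into bit 0):
  0x815E + 0xCFF4 = 0x15152 → wrap carry → 0x5153
  0x5153 + 0xC7A8 = 0x118FB → wrap carry → 0x18FC
  0x18FC + 0x05B3 = 0x01EAF
  0x1EAF + 0x1C1F = 0x03ACE
  0x3ACE + 0xF820 = 0x132EE → wrap carry → 0x32EF
  0x32EF + 0x10E7 = 0x043D6
One's-complement sum = 0x43D6.
Checksum = ~0x43D6 & 0xFFFF = 0xBC29.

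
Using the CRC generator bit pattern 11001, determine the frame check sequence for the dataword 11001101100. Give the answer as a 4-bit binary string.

1101

Append 4 zeros: 110011011000000. Divide by 11001 (XOR where the leading bit is 1):
  pos 0: 11001 XOR 11001 = 00000
  pos 5: 10110 XOR 11001 = 01111
  pos 6: 11110 XOR 11001 = 00111
  pos 8: 11100 XOR 11001 = 00101
  pos 10: 10100 XOR 11001 = 01101
Remainder (last 4 bits) = 1101. This is the CRC / FCS.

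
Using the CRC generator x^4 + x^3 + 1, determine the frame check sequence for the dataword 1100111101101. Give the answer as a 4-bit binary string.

0011

Append 4 zeros: 11001111011010000. Divide by 11001 (XOR where the leading bit is 1):
  pos 0: 11001 XOR 11001 = 00000
  pos 5: 11101 XOR 11001 = 00100
  pos 7: 10010 XOR 11001 = 01011
  pos 8: 10111 XOR 11001 = 01110
  pos 9: 11100 XOR 11001 = 00101
  pos 11: 10100 XOR 11001 = 01101
  pos 12: 11010 XOR 11001 = 00011
Remainder (last 4 bits) = 0011. This is the CRC / FCS.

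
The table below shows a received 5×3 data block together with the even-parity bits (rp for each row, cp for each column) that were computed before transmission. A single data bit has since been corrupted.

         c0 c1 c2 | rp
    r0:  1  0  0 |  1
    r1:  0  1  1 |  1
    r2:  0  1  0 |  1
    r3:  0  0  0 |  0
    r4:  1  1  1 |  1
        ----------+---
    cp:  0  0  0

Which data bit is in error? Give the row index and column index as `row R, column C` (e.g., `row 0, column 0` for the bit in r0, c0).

row 1, column 1

Recompute each row's even parity and compare to rp:
  r0: data parity 1, sent rp 1 → ok
  r1: data parity 0, sent rp 1 → mismatch
  r2: data parity 1, sent rp 1 → ok
  r3: data parity 0, sent rp 0 → ok
  r4: data parity 1, sent rp 1 → ok
Recompute each column's even parity and compare to cp:
  c0: data parity 0, sent cp 0 → ok
  c1: data parity 1, sent cp 0 → mismatch
  c2: data parity 0, sent cp 0 → ok
Exactly one row (r1) and one column (c1) fail → the flipped bit is at their intersection.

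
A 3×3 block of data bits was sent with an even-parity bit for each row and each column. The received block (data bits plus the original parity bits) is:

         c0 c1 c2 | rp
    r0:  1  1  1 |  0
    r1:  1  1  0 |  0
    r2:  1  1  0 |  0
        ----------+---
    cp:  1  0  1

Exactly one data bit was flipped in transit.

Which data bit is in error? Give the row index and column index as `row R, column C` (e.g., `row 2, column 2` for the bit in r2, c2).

Recompute each row's even parity and compare to rp:
  r0: data parity 1, sent rp 0 → mismatch
  r1: data parity 0, sent rp 0 → ok
  r2: data parity 0, sent rp 0 → ok
Recompute each column's even parity and compare to cp:
  c0: data parity 1, sent cp 1 → ok
  c1: data parity 1, sent cp 0 → mismatch
  c2: data parity 1, sent cp 1 → ok
Exactly one row (r0) and one column (c1) fail → the flipped bit is at their intersection.

row 0, column 1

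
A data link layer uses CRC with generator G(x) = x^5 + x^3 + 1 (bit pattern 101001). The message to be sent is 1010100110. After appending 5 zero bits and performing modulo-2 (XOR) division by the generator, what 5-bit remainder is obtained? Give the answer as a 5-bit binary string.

Append 5 zeros: 101010011000000. Divide by 101001 (XOR where the leading bit is 1):
  pos 0: 101010 XOR 101001 = 000011
  pos 4: 110110 XOR 101001 = 011111
  pos 5: 111110 XOR 101001 = 010111
  pos 6: 101110 XOR 101001 = 000111
  pos 9: 111000 XOR 101001 = 010001
Remainder (last 5 bits) = 10001. This is the CRC / FCS.

10001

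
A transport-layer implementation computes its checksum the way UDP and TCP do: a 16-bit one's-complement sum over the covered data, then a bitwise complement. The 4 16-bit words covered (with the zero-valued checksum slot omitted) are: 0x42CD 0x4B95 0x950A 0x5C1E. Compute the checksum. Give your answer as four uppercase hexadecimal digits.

8074

One's-complement addition (fold any carry out of bit 15 back into bit 0):
  0x42CD + 0x4B95 = 0x08E62
  0x8E62 + 0x950A = 0x1236C → wrap carry → 0x236D
  0x236D + 0x5C1E = 0x07F8B
One's-complement sum = 0x7F8B.
Checksum = ~0x7F8B & 0xFFFF = 0x8074.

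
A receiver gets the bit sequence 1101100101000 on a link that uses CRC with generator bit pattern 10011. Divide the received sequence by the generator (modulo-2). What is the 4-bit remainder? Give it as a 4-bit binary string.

0000

Modulo-2 division of 1101100101000 by 10011:
  pos 0: 11011 XOR 10011 = 01000
  pos 1: 10000 XOR 10011 = 00011
  pos 4: 11010 XOR 10011 = 01001
  pos 5: 10011 XOR 10011 = 00000
Remainder = 0000 (zero — the frame passes the CRC check).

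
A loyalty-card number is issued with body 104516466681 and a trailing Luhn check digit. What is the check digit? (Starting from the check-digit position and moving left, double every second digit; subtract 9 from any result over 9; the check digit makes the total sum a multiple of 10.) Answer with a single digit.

Partial digits right→left: 1 8 6 6 6 4 6 1 5 4 0 1
Double every second digit counting from the check-digit position (so the 1st, 3rd, 5th, ... of the partial from the right).
  doubled (with −9 where >9): 2 3 3 3 1 0 → sum 12
  kept as-is: 8 6 4 1 4 1 → sum 24
Total = 12 + 24 = 36.
Check digit = (10 − (36 mod 10)) mod 10 = 4.

4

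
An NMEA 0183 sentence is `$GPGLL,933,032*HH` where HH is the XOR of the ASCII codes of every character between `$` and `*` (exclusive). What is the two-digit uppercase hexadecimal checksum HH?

58

XOR the ASCII codes of the payload characters:
  'G' = 0x47 → acc = 0x47
  'P' = 0x50 → acc = 0x17
  'G' = 0x47 → acc = 0x50
  'L' = 0x4C → acc = 0x1C
  'L' = 0x4C → acc = 0x50
  ',' = 0x2C → acc = 0x7C
  '9' = 0x39 → acc = 0x45
  '3' = 0x33 → acc = 0x76
  '3' = 0x33 → acc = 0x45
  ',' = 0x2C → acc = 0x69
  '0' = 0x30 → acc = 0x59
  '3' = 0x33 → acc = 0x6A
  '2' = 0x32 → acc = 0x58
Checksum = 0x58.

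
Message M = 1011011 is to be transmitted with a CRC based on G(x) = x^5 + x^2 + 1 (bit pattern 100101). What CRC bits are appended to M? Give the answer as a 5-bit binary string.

Append 5 zeros: 101101100000. Divide by 100101 (XOR where the leading bit is 1):
  pos 0: 101101 XOR 100101 = 001000
  pos 2: 100010 XOR 100101 = 000111
  pos 5: 111000 XOR 100101 = 011101
  pos 6: 111010 XOR 100101 = 011111
Remainder (last 5 bits) = 11111. This is the CRC / FCS.

11111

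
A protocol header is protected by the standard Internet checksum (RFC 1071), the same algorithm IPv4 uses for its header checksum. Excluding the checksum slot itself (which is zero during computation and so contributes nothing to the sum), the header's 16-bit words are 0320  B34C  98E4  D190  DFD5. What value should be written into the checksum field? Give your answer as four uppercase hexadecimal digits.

One's-complement addition (fold any carry out of bit 15 back into bit 0):
  0x0320 + 0xB34C = 0x0B66C
  0xB66C + 0x98E4 = 0x14F50 → wrap carry → 0x4F51
  0x4F51 + 0xD190 = 0x120E1 → wrap carry → 0x20E2
  0x20E2 + 0xDFD5 = 0x100B7 → wrap carry → 0x00B8
One's-complement sum = 0x00B8.
Checksum = ~0x00B8 & 0xFFFF = 0xFF47.

FF47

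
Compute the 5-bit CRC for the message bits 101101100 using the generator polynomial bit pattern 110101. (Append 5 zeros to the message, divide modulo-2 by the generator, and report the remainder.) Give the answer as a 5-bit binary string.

Append 5 zeros: 10110110000000. Divide by 110101 (XOR where the leading bit is 1):
  pos 0: 101101 XOR 110101 = 011000
  pos 1: 110001 XOR 110101 = 000100
  pos 4: 100000 XOR 110101 = 010101
  pos 5: 101010 XOR 110101 = 011111
  pos 6: 111110 XOR 110101 = 001011
  pos 8: 101100 XOR 110101 = 011001
Remainder (last 5 bits) = 11001. This is the CRC / FCS.

11001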